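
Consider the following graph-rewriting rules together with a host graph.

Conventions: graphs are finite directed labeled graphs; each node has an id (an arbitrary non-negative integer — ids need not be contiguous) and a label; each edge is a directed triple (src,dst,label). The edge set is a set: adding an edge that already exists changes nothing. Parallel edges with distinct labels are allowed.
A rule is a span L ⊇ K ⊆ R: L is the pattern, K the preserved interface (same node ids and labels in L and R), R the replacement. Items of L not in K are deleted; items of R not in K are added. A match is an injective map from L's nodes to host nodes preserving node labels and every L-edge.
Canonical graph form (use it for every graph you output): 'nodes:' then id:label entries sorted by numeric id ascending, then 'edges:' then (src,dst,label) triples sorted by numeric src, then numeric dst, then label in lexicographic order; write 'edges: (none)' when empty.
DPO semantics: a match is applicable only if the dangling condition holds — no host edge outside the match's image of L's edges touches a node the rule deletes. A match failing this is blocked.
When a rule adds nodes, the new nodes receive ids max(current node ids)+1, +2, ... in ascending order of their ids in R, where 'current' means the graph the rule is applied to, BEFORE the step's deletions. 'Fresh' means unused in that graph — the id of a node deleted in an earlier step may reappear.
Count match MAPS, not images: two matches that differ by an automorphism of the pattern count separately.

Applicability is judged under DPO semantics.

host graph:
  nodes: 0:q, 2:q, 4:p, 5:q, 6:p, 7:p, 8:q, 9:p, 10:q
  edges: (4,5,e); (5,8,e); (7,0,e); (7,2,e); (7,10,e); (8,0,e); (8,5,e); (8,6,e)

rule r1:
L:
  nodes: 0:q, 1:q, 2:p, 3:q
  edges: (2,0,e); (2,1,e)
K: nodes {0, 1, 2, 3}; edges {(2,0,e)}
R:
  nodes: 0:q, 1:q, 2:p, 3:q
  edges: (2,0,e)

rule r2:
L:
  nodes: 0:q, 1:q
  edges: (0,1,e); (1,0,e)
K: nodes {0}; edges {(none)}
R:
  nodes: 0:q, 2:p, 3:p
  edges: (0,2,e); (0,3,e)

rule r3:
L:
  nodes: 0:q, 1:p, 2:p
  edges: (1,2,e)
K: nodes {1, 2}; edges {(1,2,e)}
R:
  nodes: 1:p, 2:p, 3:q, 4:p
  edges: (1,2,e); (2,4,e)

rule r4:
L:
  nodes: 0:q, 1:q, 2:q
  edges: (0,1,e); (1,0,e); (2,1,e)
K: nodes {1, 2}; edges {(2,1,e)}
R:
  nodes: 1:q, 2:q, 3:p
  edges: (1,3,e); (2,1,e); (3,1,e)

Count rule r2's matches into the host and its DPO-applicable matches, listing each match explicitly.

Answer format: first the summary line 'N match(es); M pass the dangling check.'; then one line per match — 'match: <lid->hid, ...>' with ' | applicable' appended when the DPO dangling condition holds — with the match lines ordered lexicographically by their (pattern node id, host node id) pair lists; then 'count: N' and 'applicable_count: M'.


2 match(es); 0 pass the dangling check.
match: 0->5, 1->8
match: 0->8, 1->5
count: 2
applicable_count: 0


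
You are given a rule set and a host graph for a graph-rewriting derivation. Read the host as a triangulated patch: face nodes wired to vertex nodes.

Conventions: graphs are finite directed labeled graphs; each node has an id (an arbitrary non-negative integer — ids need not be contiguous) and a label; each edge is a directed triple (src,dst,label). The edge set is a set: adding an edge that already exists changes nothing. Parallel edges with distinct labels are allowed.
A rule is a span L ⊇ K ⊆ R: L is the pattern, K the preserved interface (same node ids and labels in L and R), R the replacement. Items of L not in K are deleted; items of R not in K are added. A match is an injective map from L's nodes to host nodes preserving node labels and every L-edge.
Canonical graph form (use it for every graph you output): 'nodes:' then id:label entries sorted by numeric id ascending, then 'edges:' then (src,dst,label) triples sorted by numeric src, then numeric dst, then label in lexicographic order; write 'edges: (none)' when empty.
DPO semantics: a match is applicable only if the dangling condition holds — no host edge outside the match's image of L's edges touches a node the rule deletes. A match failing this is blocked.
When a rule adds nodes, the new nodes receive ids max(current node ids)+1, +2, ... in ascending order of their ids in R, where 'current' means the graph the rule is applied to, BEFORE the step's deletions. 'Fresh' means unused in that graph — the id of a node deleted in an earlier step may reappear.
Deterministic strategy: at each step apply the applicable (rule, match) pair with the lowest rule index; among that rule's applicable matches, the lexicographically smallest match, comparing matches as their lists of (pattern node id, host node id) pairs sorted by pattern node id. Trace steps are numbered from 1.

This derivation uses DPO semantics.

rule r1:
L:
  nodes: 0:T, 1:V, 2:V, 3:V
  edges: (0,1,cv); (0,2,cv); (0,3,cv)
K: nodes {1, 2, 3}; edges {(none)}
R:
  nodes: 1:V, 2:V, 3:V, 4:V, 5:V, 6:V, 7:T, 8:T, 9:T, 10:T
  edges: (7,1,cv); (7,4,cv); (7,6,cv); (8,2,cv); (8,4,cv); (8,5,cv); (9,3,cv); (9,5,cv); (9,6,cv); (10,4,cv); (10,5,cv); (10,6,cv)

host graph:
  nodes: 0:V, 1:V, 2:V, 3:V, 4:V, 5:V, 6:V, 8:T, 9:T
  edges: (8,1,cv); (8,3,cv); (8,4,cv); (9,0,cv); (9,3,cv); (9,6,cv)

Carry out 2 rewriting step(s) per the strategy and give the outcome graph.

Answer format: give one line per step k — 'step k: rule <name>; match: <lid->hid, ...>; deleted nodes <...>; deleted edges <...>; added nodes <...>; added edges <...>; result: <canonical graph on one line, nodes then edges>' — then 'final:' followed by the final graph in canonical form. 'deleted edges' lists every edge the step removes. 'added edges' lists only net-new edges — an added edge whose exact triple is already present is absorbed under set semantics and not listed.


step 1: rule r1; match: 0->8, 1->1, 2->3, 3->4; deleted nodes 8; deleted edges (8,1,cv); (8,3,cv); (8,4,cv); added nodes 10, 11, 12, 13, 14, 15, 16; added edges (13,1,cv); (13,10,cv); (13,12,cv); (14,3,cv); (14,10,cv); (14,11,cv); (15,4,cv); (15,11,cv); (15,12,cv); (16,10,cv); (16,11,cv); (16,12,cv); result: nodes: 0:V, 1:V, 2:V, 3:V, 4:V, 5:V, 6:V, 9:T, 10:V, 11:V, 12:V, 13:T, 14:T, 15:T, 16:T edges: (9,0,cv); (9,3,cv); (9,6,cv); (13,1,cv); (13,10,cv); (13,12,cv); (14,3,cv); (14,10,cv); (14,11,cv); (15,4,cv); (15,11,cv); (15,12,cv); (16,10,cv); (16,11,cv); (16,12,cv)
step 2: rule r1; match: 0->9, 1->0, 2->3, 3->6; deleted nodes 9; deleted edges (9,0,cv); (9,3,cv); (9,6,cv); added nodes 17, 18, 19, 20, 21, 22, 23; added edges (20,0,cv); (20,17,cv); (20,19,cv); (21,3,cv); (21,17,cv); (21,18,cv); (22,6,cv); (22,18,cv); (22,19,cv); (23,17,cv); (23,18,cv); (23,19,cv); result: nodes: 0:V, 1:V, 2:V, 3:V, 4:V, 5:V, 6:V, 10:V, 11:V, 12:V, 13:T, 14:T, 15:T, 16:T, 17:V, 18:V, 19:V, 20:T, 21:T, 22:T, 23:T edges: (13,1,cv); (13,10,cv); (13,12,cv); (14,3,cv); (14,10,cv); (14,11,cv); (15,4,cv); (15,11,cv); (15,12,cv); (16,10,cv); (16,11,cv); (16,12,cv); (20,0,cv); (20,17,cv); (20,19,cv); (21,3,cv); (21,17,cv); (21,18,cv); (22,6,cv); (22,18,cv); (22,19,cv); (23,17,cv); (23,18,cv); (23,19,cv)
final:
nodes: 0:V, 1:V, 2:V, 3:V, 4:V, 5:V, 6:V, 10:V, 11:V, 12:V, 13:T, 14:T, 15:T, 16:T, 17:V, 18:V, 19:V, 20:T, 21:T, 22:T, 23:T
edges: (13,1,cv); (13,10,cv); (13,12,cv); (14,3,cv); (14,10,cv); (14,11,cv); (15,4,cv); (15,11,cv); (15,12,cv); (16,10,cv); (16,11,cv); (16,12,cv); (20,0,cv); (20,17,cv); (20,19,cv); (21,3,cv); (21,17,cv); (21,18,cv); (22,6,cv); (22,18,cv); (22,19,cv); (23,17,cv); (23,18,cv); (23,19,cv)


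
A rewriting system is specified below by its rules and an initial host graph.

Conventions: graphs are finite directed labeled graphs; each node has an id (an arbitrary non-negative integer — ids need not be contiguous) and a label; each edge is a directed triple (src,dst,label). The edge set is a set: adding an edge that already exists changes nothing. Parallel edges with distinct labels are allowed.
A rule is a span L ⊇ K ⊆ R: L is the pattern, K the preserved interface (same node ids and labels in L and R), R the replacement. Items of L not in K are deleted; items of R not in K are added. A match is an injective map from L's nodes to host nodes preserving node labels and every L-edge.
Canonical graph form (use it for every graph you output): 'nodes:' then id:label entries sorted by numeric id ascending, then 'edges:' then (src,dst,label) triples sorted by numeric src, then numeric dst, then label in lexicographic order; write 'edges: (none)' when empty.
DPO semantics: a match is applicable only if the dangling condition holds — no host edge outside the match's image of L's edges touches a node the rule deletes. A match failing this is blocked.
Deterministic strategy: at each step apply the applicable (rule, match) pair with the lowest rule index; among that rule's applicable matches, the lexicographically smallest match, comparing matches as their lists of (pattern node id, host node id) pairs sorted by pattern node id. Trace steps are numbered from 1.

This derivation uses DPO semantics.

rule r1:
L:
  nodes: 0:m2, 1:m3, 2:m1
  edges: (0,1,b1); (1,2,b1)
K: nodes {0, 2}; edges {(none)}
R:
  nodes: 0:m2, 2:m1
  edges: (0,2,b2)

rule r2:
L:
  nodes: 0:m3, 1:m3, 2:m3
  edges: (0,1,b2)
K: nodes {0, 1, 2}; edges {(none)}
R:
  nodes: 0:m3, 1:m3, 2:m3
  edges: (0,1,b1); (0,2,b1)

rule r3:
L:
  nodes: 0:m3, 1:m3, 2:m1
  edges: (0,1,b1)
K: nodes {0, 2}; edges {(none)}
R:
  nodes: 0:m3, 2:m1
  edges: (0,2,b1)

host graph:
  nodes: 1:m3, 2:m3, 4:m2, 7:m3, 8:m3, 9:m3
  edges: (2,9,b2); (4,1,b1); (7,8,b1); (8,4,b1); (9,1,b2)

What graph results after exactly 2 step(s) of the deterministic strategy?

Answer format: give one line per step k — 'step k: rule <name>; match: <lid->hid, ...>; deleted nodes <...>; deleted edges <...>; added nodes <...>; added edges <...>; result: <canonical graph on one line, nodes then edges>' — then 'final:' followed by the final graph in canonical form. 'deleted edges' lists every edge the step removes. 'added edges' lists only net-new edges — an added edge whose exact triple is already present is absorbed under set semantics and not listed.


step 1: rule r2; match: 0->2, 1->9, 2->1; deleted nodes (none); deleted edges (2,9,b2); added nodes (none); added edges (2,1,b1); (2,9,b1); result: nodes: 1:m3, 2:m3, 4:m2, 7:m3, 8:m3, 9:m3 edges: (2,1,b1); (2,9,b1); (4,1,b1); (7,8,b1); (8,4,b1); (9,1,b2)
step 2: rule r2; match: 0->9, 1->1, 2->2; deleted nodes (none); deleted edges (9,1,b2); added nodes (none); added edges (9,1,b1); (9,2,b1); result: nodes: 1:m3, 2:m3, 4:m2, 7:m3, 8:m3, 9:m3 edges: (2,1,b1); (2,9,b1); (4,1,b1); (7,8,b1); (8,4,b1); (9,1,b1); (9,2,b1)
final:
nodes: 1:m3, 2:m3, 4:m2, 7:m3, 8:m3, 9:m3
edges: (2,1,b1); (2,9,b1); (4,1,b1); (7,8,b1); (8,4,b1); (9,1,b1); (9,2,b1)


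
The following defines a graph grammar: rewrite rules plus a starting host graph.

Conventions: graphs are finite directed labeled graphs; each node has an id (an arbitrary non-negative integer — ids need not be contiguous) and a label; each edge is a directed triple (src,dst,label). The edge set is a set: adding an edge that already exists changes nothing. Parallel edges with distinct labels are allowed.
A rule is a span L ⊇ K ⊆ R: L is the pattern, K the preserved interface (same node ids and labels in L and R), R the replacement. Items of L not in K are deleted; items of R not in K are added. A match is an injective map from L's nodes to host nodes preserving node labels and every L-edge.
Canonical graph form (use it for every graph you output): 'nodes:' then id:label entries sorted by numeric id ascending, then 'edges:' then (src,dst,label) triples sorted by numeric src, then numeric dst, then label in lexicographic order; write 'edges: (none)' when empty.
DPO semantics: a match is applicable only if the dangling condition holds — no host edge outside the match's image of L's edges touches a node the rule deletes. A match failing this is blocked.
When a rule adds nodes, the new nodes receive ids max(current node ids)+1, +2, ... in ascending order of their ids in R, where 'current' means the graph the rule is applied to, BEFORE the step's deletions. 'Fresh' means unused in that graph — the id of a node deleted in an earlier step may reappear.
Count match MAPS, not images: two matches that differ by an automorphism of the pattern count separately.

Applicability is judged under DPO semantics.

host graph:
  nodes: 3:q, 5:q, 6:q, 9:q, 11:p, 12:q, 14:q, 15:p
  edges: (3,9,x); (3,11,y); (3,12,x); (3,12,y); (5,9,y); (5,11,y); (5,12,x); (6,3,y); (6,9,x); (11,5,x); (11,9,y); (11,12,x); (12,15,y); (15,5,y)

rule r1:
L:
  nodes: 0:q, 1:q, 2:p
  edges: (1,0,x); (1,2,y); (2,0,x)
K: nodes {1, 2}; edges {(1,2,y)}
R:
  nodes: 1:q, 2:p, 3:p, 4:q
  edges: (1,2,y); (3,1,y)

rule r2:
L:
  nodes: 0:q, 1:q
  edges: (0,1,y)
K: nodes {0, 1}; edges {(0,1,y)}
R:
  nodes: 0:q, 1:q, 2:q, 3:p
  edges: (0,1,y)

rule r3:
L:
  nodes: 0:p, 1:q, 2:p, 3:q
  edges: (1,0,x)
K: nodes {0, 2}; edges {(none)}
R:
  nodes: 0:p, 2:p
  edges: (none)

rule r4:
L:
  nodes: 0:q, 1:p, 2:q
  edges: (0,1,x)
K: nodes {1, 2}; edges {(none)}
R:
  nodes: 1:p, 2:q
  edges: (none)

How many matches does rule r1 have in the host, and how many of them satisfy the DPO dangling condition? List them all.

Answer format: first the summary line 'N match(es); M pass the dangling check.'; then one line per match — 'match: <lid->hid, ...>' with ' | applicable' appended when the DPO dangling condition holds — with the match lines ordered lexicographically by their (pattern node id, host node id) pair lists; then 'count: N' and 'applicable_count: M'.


2 match(es); 0 pass the dangling check.
match: 0->12, 1->3, 2->11
match: 0->12, 1->5, 2->11
count: 2
applicable_count: 0


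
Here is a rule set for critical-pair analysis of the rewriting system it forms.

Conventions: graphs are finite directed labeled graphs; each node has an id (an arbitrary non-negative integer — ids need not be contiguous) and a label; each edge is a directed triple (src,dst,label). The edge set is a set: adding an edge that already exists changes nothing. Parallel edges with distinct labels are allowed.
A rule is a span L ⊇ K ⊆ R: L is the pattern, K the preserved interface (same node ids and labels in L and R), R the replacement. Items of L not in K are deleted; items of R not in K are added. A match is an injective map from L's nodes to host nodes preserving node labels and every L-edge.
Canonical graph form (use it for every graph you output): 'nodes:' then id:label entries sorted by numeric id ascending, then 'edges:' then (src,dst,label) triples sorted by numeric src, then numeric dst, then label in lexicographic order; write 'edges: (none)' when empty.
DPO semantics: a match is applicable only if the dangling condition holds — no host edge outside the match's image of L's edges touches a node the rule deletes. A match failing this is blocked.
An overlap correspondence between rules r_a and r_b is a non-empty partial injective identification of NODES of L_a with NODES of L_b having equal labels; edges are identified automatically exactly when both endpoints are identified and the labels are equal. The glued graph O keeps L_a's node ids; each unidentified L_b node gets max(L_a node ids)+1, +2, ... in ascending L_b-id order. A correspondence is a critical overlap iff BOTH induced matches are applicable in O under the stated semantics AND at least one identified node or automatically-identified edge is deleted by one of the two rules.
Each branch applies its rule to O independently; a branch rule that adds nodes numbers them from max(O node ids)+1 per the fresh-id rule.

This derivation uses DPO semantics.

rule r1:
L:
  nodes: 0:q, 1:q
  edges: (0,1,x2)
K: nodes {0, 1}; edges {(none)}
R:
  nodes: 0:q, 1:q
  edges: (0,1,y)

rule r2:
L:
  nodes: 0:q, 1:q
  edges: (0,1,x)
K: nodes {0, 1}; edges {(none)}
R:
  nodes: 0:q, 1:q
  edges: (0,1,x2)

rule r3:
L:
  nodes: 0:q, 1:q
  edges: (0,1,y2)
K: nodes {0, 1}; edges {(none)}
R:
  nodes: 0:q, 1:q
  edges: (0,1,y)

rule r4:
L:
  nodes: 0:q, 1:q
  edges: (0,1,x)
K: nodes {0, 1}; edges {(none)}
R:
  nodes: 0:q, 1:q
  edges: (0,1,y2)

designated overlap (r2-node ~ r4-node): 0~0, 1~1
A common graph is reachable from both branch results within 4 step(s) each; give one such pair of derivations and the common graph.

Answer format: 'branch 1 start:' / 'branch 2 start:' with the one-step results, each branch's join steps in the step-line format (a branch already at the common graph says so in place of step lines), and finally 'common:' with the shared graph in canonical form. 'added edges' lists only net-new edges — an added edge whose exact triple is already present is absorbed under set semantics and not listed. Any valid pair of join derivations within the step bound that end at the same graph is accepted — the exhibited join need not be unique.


branch 1 start:
nodes: 0:q, 1:q
edges: (0,1,x2)
branch 2 start:
nodes: 0:q, 1:q
edges: (0,1,y2)
branch 1 step 1: rule r1; match: 0->0, 1->1; deleted nodes (none); deleted edges (0,1,x2); added nodes (none); added edges (0,1,y); result: nodes: 0:q, 1:q edges: (0,1,y)
branch 2 step 1: rule r3; match: 0->0, 1->1; deleted nodes (none); deleted edges (0,1,y2); added nodes (none); added edges (0,1,y); result: nodes: 0:q, 1:q edges: (0,1,y)
common:
nodes: 0:q, 1:q
edges: (0,1,y)


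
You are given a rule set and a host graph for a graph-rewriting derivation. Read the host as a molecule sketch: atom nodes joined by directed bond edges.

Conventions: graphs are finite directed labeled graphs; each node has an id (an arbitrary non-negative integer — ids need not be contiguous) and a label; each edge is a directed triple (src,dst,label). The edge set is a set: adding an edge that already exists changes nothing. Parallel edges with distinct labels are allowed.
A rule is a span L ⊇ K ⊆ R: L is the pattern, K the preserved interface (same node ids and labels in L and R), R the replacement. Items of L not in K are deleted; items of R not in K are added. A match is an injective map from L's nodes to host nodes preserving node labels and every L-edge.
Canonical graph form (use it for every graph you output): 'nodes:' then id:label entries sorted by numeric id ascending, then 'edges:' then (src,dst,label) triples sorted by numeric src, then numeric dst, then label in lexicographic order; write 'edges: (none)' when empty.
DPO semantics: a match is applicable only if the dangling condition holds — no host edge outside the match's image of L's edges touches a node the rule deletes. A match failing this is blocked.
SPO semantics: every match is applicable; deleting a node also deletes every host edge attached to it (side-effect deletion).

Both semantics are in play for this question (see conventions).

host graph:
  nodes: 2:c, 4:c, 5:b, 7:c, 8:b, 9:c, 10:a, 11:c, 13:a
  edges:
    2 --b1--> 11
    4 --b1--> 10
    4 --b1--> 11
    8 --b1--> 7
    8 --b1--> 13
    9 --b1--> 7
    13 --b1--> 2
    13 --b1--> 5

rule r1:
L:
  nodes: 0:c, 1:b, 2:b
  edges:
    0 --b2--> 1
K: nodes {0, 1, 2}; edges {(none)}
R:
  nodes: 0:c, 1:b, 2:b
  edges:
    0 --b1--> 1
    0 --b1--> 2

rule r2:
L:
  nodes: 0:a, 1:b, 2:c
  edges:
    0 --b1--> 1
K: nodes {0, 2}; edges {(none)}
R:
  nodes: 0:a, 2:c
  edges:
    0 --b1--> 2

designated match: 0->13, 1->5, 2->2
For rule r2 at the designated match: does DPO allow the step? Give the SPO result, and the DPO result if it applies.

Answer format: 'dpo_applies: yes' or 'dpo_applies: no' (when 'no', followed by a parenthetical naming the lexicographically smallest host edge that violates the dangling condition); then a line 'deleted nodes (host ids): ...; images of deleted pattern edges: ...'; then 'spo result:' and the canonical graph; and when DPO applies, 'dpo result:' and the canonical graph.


dpo_applies: yes
deleted nodes (host ids): 5; images of deleted pattern edges: (13,5,b1)
spo result:
nodes: 2:c, 4:c, 7:c, 8:b, 9:c, 10:a, 11:c, 13:a
edges: (2,11,b1); (4,10,b1); (4,11,b1); (8,7,b1); (8,13,b1); (9,7,b1); (13,2,b1)
dpo result:
nodes: 2:c, 4:c, 7:c, 8:b, 9:c, 10:a, 11:c, 13:a
edges: (2,11,b1); (4,10,b1); (4,11,b1); (8,7,b1); (8,13,b1); (9,7,b1); (13,2,b1)


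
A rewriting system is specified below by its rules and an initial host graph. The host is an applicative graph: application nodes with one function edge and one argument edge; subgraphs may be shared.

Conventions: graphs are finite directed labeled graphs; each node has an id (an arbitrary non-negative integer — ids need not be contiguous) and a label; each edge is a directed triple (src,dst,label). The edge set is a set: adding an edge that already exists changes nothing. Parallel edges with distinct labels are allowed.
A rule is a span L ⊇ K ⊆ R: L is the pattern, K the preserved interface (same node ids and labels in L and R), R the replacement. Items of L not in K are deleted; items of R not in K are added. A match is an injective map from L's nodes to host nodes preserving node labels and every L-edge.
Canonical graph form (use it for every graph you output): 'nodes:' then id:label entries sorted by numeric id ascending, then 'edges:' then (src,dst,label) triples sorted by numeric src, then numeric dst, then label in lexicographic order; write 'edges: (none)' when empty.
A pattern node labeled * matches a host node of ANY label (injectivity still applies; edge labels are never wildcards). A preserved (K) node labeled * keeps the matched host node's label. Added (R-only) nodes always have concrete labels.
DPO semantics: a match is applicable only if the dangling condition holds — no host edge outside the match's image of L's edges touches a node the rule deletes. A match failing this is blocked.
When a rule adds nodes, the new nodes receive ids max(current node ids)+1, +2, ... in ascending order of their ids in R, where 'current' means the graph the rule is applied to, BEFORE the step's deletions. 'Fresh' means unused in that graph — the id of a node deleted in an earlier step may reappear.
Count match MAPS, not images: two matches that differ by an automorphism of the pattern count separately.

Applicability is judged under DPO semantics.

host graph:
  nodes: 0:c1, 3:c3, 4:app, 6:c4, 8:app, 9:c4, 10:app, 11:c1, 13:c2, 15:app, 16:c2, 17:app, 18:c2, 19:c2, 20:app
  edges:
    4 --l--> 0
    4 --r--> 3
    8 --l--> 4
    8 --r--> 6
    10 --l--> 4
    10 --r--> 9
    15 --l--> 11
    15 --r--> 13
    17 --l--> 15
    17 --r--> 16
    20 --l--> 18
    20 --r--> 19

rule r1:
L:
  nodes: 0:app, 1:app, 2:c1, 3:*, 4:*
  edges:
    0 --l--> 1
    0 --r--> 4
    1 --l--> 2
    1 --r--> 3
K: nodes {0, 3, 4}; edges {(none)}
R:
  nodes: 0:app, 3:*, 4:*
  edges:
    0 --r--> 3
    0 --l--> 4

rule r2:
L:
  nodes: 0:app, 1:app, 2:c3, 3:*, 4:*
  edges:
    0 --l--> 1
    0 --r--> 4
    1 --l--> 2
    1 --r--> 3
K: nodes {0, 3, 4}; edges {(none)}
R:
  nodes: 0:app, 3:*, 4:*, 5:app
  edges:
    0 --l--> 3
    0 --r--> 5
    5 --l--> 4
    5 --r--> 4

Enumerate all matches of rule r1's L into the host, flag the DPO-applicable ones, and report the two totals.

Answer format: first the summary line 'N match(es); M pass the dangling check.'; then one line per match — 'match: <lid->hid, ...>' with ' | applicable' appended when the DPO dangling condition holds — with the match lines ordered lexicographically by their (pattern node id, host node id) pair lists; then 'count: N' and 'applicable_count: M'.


3 match(es); 1 pass the dangling check.
match: 0->8, 1->4, 2->0, 3->3, 4->6
match: 0->10, 1->4, 2->0, 3->3, 4->9
match: 0->17, 1->15, 2->11, 3->13, 4->16 | applicable
count: 3
applicable_count: 1


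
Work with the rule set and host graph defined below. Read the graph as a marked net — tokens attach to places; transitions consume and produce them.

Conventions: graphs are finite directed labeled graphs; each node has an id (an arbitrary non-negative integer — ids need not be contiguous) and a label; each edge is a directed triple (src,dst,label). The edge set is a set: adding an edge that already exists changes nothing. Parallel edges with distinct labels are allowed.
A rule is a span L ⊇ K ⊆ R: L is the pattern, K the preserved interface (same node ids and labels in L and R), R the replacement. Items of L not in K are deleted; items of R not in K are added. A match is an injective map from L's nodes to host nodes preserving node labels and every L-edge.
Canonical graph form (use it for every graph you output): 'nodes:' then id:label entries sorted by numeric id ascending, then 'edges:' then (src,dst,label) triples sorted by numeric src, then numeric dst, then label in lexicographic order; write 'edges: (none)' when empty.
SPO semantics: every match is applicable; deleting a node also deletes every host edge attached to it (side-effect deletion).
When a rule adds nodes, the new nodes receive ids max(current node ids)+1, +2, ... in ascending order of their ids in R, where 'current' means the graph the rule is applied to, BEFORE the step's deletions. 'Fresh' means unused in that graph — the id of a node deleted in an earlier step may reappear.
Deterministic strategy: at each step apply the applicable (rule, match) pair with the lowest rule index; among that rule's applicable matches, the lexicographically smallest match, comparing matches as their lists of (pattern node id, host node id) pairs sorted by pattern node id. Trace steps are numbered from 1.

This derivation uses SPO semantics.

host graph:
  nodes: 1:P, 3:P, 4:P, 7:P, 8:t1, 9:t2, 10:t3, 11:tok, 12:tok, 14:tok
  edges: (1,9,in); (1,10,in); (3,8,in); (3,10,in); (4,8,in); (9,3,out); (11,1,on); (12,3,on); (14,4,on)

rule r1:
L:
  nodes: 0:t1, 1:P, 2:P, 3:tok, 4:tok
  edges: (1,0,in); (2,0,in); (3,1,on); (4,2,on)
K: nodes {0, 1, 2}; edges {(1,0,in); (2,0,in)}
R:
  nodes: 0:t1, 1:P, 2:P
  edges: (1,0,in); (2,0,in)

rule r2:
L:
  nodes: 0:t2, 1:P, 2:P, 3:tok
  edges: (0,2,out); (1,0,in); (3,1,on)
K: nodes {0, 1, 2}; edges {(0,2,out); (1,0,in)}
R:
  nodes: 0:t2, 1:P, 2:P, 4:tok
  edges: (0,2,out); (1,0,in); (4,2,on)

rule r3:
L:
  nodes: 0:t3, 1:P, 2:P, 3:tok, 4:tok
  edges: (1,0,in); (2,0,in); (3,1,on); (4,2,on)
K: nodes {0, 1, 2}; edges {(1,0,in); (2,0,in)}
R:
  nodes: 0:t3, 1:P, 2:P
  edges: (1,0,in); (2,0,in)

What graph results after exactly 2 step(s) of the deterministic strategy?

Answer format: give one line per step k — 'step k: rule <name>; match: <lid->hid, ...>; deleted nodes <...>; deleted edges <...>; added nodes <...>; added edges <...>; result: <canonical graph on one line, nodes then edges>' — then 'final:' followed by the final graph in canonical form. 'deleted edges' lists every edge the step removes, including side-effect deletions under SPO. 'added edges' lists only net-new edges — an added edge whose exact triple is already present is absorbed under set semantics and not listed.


step 1: rule r1; match: 0->8, 1->3, 2->4, 3->12, 4->14; deleted nodes 12, 14; deleted edges (12,3,on); (14,4,on); added nodes (none); added edges (none); result: nodes: 1:P, 3:P, 4:P, 7:P, 8:t1, 9:t2, 10:t3, 11:tok edges: (1,9,in); (1,10,in); (3,8,in); (3,10,in); (4,8,in); (9,3,out); (11,1,on)
step 2: rule r2; match: 0->9, 1->1, 2->3, 3->11; deleted nodes 11; deleted edges (11,1,on); added nodes 12; added edges (12,3,on); result: nodes: 1:P, 3:P, 4:P, 7:P, 8:t1, 9:t2, 10:t3, 12:tok edges: (1,9,in); (1,10,in); (3,8,in); (3,10,in); (4,8,in); (9,3,out); (12,3,on)
final:
nodes: 1:P, 3:P, 4:P, 7:P, 8:t1, 9:t2, 10:t3, 12:tok
edges: (1,9,in); (1,10,in); (3,8,in); (3,10,in); (4,8,in); (9,3,out); (12,3,on)


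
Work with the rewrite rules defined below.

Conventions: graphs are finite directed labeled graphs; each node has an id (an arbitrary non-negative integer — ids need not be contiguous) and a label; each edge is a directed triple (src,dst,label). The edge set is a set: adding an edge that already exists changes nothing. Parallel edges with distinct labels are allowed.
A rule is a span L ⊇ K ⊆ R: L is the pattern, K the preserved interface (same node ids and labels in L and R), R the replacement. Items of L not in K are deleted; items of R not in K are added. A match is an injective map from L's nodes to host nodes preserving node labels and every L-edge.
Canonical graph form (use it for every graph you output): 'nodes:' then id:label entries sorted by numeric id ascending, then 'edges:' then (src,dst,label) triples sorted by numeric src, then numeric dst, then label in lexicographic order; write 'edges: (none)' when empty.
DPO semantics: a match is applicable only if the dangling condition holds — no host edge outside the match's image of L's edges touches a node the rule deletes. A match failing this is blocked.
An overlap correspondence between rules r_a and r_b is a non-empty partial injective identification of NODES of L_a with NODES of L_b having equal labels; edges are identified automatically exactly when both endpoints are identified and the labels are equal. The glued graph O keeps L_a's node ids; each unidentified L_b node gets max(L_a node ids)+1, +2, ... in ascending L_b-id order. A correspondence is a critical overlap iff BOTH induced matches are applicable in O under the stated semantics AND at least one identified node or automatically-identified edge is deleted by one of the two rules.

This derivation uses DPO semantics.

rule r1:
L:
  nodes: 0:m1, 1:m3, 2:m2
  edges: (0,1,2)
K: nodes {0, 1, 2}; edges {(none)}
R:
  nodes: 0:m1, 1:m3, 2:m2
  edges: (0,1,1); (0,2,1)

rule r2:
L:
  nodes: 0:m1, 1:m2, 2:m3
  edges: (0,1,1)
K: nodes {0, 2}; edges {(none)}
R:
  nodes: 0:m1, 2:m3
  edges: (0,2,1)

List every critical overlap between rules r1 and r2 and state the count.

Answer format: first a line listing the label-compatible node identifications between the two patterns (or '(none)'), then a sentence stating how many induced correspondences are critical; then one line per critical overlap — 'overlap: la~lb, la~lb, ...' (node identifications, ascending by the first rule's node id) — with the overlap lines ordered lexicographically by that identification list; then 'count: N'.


label-compatible node identifications between L(r1) and L(r2): 0~0, 1~2, 2~1
4 of the induced correspondences are critical overlaps of r1 and r2.
overlap: 0~0, 1~2, 2~1
overlap: 0~0, 2~1
overlap: 1~2, 2~1
overlap: 2~1
count: 4


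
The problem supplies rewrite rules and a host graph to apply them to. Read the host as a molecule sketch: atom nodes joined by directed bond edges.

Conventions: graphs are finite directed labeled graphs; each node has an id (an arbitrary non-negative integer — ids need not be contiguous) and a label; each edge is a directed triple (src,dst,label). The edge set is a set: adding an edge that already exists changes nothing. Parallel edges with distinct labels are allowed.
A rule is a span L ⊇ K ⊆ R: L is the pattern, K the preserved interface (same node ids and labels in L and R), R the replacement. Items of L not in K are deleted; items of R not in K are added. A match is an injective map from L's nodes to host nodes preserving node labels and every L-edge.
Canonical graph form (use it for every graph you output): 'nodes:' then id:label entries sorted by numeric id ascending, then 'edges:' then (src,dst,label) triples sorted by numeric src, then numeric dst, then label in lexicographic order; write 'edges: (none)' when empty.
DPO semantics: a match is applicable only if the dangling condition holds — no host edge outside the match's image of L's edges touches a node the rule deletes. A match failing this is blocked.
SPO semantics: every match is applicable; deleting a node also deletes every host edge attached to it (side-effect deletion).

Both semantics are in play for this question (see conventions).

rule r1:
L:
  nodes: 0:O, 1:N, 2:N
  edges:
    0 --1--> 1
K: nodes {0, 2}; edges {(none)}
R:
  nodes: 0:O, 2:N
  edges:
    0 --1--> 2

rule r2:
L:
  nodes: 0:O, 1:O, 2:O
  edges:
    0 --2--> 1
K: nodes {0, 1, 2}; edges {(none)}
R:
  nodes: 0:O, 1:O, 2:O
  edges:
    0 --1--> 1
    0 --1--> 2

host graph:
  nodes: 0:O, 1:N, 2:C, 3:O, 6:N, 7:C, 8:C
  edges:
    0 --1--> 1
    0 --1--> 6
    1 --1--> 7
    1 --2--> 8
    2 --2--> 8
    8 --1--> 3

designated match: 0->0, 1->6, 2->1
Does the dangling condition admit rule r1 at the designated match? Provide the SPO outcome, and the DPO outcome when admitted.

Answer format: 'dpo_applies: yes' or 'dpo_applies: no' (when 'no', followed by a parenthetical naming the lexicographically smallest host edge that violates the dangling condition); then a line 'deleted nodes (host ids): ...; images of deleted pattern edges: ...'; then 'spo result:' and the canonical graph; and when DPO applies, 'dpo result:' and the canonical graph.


dpo_applies: yes
deleted nodes (host ids): 6; images of deleted pattern edges: (0,6,1)
spo result:
nodes: 0:O, 1:N, 2:C, 3:O, 7:C, 8:C
edges: (0,1,1); (1,7,1); (1,8,2); (2,8,2); (8,3,1)
dpo result:
nodes: 0:O, 1:N, 2:C, 3:O, 7:C, 8:C
edges: (0,1,1); (1,7,1); (1,8,2); (2,8,2); (8,3,1)


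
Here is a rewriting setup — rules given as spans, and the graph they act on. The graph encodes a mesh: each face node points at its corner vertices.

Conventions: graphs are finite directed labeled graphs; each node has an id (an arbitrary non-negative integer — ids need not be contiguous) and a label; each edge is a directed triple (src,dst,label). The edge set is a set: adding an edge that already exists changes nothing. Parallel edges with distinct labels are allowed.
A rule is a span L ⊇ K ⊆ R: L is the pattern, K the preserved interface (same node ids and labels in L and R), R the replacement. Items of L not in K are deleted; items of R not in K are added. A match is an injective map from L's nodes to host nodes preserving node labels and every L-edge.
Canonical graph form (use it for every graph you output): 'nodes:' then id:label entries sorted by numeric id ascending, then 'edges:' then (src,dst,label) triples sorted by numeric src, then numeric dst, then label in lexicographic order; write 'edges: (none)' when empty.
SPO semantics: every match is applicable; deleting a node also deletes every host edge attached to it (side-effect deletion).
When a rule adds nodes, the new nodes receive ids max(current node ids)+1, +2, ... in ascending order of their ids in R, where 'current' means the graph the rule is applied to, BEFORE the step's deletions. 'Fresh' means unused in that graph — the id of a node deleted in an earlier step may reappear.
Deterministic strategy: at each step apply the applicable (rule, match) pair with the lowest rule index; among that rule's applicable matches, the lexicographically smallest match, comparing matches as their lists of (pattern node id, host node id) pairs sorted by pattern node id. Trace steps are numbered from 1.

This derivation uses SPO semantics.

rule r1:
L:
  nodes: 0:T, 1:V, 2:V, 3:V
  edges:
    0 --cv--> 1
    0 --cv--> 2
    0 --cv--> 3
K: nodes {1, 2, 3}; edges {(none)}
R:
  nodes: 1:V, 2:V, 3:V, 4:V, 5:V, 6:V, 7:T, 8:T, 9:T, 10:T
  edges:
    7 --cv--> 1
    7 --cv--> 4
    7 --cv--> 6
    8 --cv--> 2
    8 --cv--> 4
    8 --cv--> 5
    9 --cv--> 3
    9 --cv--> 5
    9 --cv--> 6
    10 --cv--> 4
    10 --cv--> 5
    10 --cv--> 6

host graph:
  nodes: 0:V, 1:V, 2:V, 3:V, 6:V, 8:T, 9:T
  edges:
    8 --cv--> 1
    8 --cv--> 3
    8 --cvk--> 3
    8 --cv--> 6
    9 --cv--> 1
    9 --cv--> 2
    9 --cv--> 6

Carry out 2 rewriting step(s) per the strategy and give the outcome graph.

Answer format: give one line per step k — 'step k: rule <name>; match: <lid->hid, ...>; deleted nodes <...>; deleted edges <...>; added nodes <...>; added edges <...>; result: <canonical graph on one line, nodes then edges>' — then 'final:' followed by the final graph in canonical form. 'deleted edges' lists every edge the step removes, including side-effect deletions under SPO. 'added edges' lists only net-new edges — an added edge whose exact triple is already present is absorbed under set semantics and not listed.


step 1: rule r1; match: 0->8, 1->1, 2->3, 3->6; deleted nodes 8; deleted edges (8,1,cv); (8,3,cv); (8,3,cvk); (8,6,cv); added nodes 10, 11, 12, 13, 14, 15, 16; added edges (13,1,cv); (13,10,cv); (13,12,cv); (14,3,cv); (14,10,cv); (14,11,cv); (15,6,cv); (15,11,cv); (15,12,cv); (16,10,cv); (16,11,cv); (16,12,cv); result: nodes: 0:V, 1:V, 2:V, 3:V, 6:V, 9:T, 10:V, 11:V, 12:V, 13:T, 14:T, 15:T, 16:T edges: (9,1,cv); (9,2,cv); (9,6,cv); (13,1,cv); (13,10,cv); (13,12,cv); (14,3,cv); (14,10,cv); (14,11,cv); (15,6,cv); (15,11,cv); (15,12,cv); (16,10,cv); (16,11,cv); (16,12,cv)
step 2: rule r1; match: 0->9, 1->1, 2->2, 3->6; deleted nodes 9; deleted edges (9,1,cv); (9,2,cv); (9,6,cv); added nodes 17, 18, 19, 20, 21, 22, 23; added edges (20,1,cv); (20,17,cv); (20,19,cv); (21,2,cv); (21,17,cv); (21,18,cv); (22,6,cv); (22,18,cv); (22,19,cv); (23,17,cv); (23,18,cv); (23,19,cv); result: nodes: 0:V, 1:V, 2:V, 3:V, 6:V, 10:V, 11:V, 12:V, 13:T, 14:T, 15:T, 16:T, 17:V, 18:V, 19:V, 20:T, 21:T, 22:T, 23:T edges: (13,1,cv); (13,10,cv); (13,12,cv); (14,3,cv); (14,10,cv); (14,11,cv); (15,6,cv); (15,11,cv); (15,12,cv); (16,10,cv); (16,11,cv); (16,12,cv); (20,1,cv); (20,17,cv); (20,19,cv); (21,2,cv); (21,17,cv); (21,18,cv); (22,6,cv); (22,18,cv); (22,19,cv); (23,17,cv); (23,18,cv); (23,19,cv)
final:
nodes: 0:V, 1:V, 2:V, 3:V, 6:V, 10:V, 11:V, 12:V, 13:T, 14:T, 15:T, 16:T, 17:V, 18:V, 19:V, 20:T, 21:T, 22:T, 23:T
edges: (13,1,cv); (13,10,cv); (13,12,cv); (14,3,cv); (14,10,cv); (14,11,cv); (15,6,cv); (15,11,cv); (15,12,cv); (16,10,cv); (16,11,cv); (16,12,cv); (20,1,cv); (20,17,cv); (20,19,cv); (21,2,cv); (21,17,cv); (21,18,cv); (22,6,cv); (22,18,cv); (22,19,cv); (23,17,cv); (23,18,cv); (23,19,cv)


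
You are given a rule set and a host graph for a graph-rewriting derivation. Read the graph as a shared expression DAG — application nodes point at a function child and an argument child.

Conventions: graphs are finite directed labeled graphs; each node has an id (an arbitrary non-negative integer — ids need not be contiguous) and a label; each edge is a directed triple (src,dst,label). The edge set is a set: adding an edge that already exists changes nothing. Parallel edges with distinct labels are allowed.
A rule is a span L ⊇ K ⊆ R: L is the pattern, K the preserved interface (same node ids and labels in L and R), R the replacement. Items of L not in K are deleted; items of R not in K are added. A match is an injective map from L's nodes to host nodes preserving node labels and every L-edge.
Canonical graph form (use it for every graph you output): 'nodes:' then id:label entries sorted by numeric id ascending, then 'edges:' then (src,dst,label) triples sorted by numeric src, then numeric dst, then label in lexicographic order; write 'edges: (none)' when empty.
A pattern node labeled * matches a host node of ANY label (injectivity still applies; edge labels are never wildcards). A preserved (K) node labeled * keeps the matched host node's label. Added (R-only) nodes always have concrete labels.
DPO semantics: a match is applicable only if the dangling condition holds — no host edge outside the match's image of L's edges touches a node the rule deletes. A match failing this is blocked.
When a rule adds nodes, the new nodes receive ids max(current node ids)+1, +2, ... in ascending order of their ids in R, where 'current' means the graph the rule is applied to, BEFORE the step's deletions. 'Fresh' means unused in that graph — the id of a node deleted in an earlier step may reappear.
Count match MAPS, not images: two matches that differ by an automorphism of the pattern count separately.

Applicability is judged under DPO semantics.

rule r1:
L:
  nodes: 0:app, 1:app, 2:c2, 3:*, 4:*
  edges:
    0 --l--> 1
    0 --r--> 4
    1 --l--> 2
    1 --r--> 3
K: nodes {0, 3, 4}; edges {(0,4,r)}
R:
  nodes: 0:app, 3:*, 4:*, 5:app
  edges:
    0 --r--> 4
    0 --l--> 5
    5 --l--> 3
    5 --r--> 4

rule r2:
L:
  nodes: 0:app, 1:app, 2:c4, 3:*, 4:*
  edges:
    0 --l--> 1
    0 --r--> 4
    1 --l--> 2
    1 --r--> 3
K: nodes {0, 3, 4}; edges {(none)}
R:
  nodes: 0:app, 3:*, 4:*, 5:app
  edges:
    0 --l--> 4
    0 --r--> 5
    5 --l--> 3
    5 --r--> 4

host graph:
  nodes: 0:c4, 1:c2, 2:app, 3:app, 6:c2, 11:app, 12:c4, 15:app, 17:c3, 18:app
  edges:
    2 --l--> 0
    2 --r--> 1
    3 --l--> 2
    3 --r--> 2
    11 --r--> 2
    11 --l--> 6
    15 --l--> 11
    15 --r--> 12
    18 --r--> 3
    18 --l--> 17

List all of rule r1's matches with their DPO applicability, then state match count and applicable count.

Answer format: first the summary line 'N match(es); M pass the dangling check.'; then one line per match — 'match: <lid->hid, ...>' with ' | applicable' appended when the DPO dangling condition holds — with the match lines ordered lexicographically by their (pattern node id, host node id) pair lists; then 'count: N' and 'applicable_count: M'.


1 match(es); 1 pass the dangling check.
match: 0->15, 1->11, 2->6, 3->2, 4->12 | applicable
count: 1
applicable_count: 1
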